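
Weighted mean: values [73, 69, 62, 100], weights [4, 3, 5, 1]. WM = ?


Numerator = 73*4 + 69*3 + 62*5 + 100*1 = 909
Denominator = 4 + 3 + 5 + 1 = 13
WM = 909/13 = 69.9231

WM = 69.9231


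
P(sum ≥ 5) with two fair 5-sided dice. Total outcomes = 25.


Total outcomes = 5×5 = 25
Favorable (sum ≥ 5): 19
P = 19/25 = 0.7600

P = 0.7600


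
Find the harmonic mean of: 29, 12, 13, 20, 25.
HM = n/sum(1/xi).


Sum of reciprocals = 1/29 + 1/12 + 1/13 + 1/20 + 1/25 = 0.284739
HM = 5/0.284739 = 17.5599

HM = 17.5599


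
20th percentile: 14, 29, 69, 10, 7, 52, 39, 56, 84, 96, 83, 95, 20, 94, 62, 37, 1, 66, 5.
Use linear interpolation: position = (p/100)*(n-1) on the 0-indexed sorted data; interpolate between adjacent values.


Sorted: 1, 5, 7, 10, 14, 20, 29, 37, 39, 52, 56, 62, 66, 69, 83, 84, 94, 95, 96
n = 19
Index = 20/100 * 18 = 3.6000
Lower = data[3] = 10, Upper = data[4] = 14
P20 = 10 + 0.6000*(4) = 12.4000

P20 = 12.4000


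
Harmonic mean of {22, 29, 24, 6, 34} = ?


Sum of reciprocals = 1/22 + 1/29 + 1/24 + 1/6 + 1/34 = 0.317682
HM = 5/0.317682 = 15.7390

HM = 15.7390


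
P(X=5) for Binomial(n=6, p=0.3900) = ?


C(6,5) = 6
p^5 = 0.009022
(1-p)^1 = 0.610000
P = 6 * 0.009022 * 0.610000 = 0.0330

P(X=5) = 0.0330


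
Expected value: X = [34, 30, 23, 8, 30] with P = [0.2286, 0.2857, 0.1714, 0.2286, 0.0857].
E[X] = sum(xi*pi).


E[X] = 34*0.2286 + 30*0.2857 + 23*0.1714 + 8*0.2286 + 30*0.0857
= 7.7724 + 8.5710 + 3.9422 + 1.8288 + 2.5710
= 24.6854

E[X] = 24.6854


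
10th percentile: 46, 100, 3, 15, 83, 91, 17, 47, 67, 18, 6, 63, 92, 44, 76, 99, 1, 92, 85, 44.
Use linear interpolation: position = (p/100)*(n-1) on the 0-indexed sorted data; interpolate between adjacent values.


Sorted: 1, 3, 6, 15, 17, 18, 44, 44, 46, 47, 63, 67, 76, 83, 85, 91, 92, 92, 99, 100
n = 20
Index = 10/100 * 19 = 1.9000
Lower = data[1] = 3, Upper = data[2] = 6
P10 = 3 + 0.9000*(3) = 5.7000

P10 = 5.7000


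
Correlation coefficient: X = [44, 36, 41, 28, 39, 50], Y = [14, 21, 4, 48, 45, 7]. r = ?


Mean X = 39.6667, Mean Y = 23.1667
SD X = 6.798693, SD Y = 17.372552
Cov = -88.111111
r = -88.111111/(6.798693*17.372552) = -0.7460

r = -0.7460


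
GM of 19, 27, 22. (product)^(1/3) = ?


Product = 19 × 27 × 22 = 11286
GM = 11286^(1/3) = 22.4309

GM = 22.4309


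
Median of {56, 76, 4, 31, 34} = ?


Sorted: 4, 31, 34, 56, 76
n = 5 (odd)
Middle value = 34

Median = 34


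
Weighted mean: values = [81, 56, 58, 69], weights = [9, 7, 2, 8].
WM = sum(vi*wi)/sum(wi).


Numerator = 81*9 + 56*7 + 58*2 + 69*8 = 1789
Denominator = 9 + 7 + 2 + 8 = 26
WM = 1789/26 = 68.8077

WM = 68.8077


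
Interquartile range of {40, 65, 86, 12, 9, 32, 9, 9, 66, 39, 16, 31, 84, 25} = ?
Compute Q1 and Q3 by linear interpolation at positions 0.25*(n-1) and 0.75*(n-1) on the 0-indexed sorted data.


Sorted: 9, 9, 9, 12, 16, 25, 31, 32, 39, 40, 65, 66, 84, 86
Q1 (25th %ile) = 13.0000
Q3 (75th %ile) = 58.7500
IQR = 58.7500 - 13.0000 = 45.7500

IQR = 45.7500


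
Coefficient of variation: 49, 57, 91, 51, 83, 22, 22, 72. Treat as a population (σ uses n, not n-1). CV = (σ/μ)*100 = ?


Mean = 55.8750
SD = 23.9710
CV = (23.9710/55.8750)*100 = 42.9011%

CV = 42.9011%


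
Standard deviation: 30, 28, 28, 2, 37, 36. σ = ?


Mean = 26.8333
Variance = 136.1389
SD = sqrt(136.1389) = 11.6679

SD = 11.6679


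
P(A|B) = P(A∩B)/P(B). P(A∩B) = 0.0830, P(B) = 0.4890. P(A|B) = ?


P(A|B) = 0.0830/0.4890 = 0.1697

P(A|B) = 0.1697


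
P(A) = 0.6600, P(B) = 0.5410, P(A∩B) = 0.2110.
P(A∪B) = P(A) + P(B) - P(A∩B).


P(A∪B) = 0.6600 + 0.5410 - 0.2110
= 1.2010 - 0.2110
= 0.9900

P(A∪B) = 0.9900


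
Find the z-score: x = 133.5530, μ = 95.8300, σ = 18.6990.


z = (133.5530 - 95.8300)/18.6990
= 37.7230/18.6990
= 2.0174

z = 2.0174


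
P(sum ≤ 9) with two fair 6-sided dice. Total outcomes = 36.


Total outcomes = 6×6 = 36
Favorable (sum ≤ 9): 30
P = 30/36 = 0.8333

P = 0.8333


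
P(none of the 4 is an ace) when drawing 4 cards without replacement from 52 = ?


P(no aces) = (48/52) × (47/51) × (46/50) × (45/49)
= 0.7187

P = 0.7187


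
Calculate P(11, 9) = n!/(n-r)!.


P(11,9) = 11!/2!
= 39916800/2
= 19958400

P(11,9) = 19958400


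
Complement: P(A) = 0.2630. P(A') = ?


P(not A) = 1 - 0.2630 = 0.7370

P(not A) = 0.7370


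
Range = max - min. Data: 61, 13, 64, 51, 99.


Max = 99, Min = 13
Range = 99 - 13 = 86

Range = 86


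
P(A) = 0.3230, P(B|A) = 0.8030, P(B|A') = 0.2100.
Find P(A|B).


P(B) = P(B|A)*P(A) + P(B|A')*P(A')
= 0.8030*0.3230 + 0.2100*0.6770
= 0.259369 + 0.142170 = 0.401539
P(A|B) = 0.259369/0.401539 = 0.6459

P(A|B) = 0.6459


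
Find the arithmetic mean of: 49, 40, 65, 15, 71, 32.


Sum = 49 + 40 + 65 + 15 + 71 + 32 = 272
n = 6
Mean = 272/6 = 45.3333

Mean = 45.3333


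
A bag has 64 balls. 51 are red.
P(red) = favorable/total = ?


P = 51/64 = 0.7969

P = 0.7969


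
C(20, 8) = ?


C(20,8) = 20!/(8! × 12!)
= 2432902008176640000/(40320 × 479001600)
= 125970

C(20,8) = 125970


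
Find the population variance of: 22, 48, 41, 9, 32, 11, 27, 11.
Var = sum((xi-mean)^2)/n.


Mean = 25.1250
Squared deviations: 9.7656, 523.2656, 252.0156, 260.0156, 47.2656, 199.5156, 3.5156, 199.5156
Sum = 1494.8750
Variance = 1494.8750/8 = 186.8594

Variance = 186.8594


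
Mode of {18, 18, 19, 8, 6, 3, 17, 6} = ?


Frequencies: 3:1, 6:2, 8:1, 17:1, 18:2, 19:1
Max frequency = 2
Mode = 6, 18

Mode = 6, 18


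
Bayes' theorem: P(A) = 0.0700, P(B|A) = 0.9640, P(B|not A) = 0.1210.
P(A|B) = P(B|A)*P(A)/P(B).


P(B) = P(B|A)*P(A) + P(B|A')*P(A')
= 0.9640*0.0700 + 0.1210*0.9300
= 0.067480 + 0.112530 = 0.180010
P(A|B) = 0.067480/0.180010 = 0.3749

P(A|B) = 0.3749


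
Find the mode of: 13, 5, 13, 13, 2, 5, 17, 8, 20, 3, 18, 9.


Frequencies: 2:1, 3:1, 5:2, 8:1, 9:1, 13:3, 17:1, 18:1, 20:1
Max frequency = 3
Mode = 13

Mode = 13


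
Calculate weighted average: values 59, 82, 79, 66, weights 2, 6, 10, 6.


Numerator = 59*2 + 82*6 + 79*10 + 66*6 = 1796
Denominator = 2 + 6 + 10 + 6 = 24
WM = 1796/24 = 74.8333

WM = 74.8333


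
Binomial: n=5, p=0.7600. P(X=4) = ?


C(5,4) = 5
p^4 = 0.333622
(1-p)^1 = 0.240000
P = 5 * 0.333622 * 0.240000 = 0.4003

P(X=4) = 0.4003


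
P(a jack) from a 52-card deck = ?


4 jacks in 52 cards
P = 4/52 = 0.0769

P = 0.0769


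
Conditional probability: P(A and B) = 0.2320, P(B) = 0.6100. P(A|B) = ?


P(A|B) = 0.2320/0.6100 = 0.3803

P(A|B) = 0.3803


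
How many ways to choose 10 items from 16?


C(16,10) = 16!/(10! × 6!)
= 20922789888000/(3628800 × 720)
= 8008

C(16,10) = 8008


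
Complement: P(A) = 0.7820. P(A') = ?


P(not A) = 1 - 0.7820 = 0.2180

P(not A) = 0.2180


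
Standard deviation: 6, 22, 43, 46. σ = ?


Mean = 29.2500
Variance = 265.6875
SD = sqrt(265.6875) = 16.2999

SD = 16.2999


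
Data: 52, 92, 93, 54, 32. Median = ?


Sorted: 32, 52, 54, 92, 93
n = 5 (odd)
Middle value = 54

Median = 54


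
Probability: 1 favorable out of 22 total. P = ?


P = 1/22 = 0.0455

P = 0.0455


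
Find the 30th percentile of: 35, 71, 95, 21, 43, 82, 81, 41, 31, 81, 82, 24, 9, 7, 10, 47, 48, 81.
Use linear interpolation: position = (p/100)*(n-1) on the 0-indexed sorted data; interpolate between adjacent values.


Sorted: 7, 9, 10, 21, 24, 31, 35, 41, 43, 47, 48, 71, 81, 81, 81, 82, 82, 95
n = 18
Index = 30/100 * 17 = 5.1000
Lower = data[5] = 31, Upper = data[6] = 35
P30 = 31 + 0.1000*(4) = 31.4000

P30 = 31.4000


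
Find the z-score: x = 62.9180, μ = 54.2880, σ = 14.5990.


z = (62.9180 - 54.2880)/14.5990
= 8.6300/14.5990
= 0.5911

z = 0.5911


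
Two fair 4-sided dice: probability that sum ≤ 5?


Total outcomes = 4×4 = 16
Favorable (sum ≤ 5): 10
P = 10/16 = 0.6250

P = 0.6250


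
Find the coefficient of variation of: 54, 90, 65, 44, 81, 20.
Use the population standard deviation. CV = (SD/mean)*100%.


Mean = 59.0000
SD = 23.2809
CV = (23.2809/59.0000)*100 = 39.4591%

CV = 39.4591%


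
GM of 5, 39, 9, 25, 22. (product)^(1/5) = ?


Product = 5 × 39 × 9 × 25 × 22 = 965250
GM = 965250^(1/5) = 15.7372

GM = 15.7372


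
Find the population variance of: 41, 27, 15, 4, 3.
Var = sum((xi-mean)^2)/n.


Mean = 18.0000
Squared deviations: 529.0000, 81.0000, 9.0000, 196.0000, 225.0000
Sum = 1040.0000
Variance = 1040.0000/5 = 208.0000

Variance = 208.0000


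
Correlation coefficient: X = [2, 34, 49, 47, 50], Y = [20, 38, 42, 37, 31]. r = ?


Mean X = 36.4000, Mean Y = 33.6000
SD X = 18.139460, SD Y = 7.657676
Cov = 112.760000
r = 112.760000/(18.139460*7.657676) = 0.8118

r = 0.8118


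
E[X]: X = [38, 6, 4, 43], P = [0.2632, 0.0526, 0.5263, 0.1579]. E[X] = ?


E[X] = 38*0.2632 + 6*0.0526 + 4*0.5263 + 43*0.1579
= 10.0016 + 0.3156 + 2.1052 + 6.7897
= 19.2121

E[X] = 19.2121


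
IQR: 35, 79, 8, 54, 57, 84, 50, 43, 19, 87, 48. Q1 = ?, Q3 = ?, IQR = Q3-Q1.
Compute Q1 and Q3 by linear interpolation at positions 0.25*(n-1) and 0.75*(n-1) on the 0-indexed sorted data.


Sorted: 8, 19, 35, 43, 48, 50, 54, 57, 79, 84, 87
Q1 (25th %ile) = 39.0000
Q3 (75th %ile) = 68.0000
IQR = 68.0000 - 39.0000 = 29.0000

IQR = 29.0000


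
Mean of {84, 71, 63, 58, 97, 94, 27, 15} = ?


Sum = 84 + 71 + 63 + 58 + 97 + 94 + 27 + 15 = 509
n = 8
Mean = 509/8 = 63.6250

Mean = 63.6250


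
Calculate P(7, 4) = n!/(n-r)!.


P(7,4) = 7!/3!
= 5040/6
= 840

P(7,4) = 840


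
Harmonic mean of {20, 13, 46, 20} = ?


Sum of reciprocals = 1/20 + 1/13 + 1/46 + 1/20 = 0.198662
HM = 4/0.198662 = 20.1347

HM = 20.1347


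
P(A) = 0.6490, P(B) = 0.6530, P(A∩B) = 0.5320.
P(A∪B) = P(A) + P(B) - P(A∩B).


P(A∪B) = 0.6490 + 0.6530 - 0.5320
= 1.3020 - 0.5320
= 0.7700

P(A∪B) = 0.7700


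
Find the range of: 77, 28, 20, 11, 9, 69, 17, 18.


Max = 77, Min = 9
Range = 77 - 9 = 68

Range = 68


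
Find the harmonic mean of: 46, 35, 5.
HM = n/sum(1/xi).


Sum of reciprocals = 1/46 + 1/35 + 1/5 = 0.250311
HM = 3/0.250311 = 11.9851

HM = 11.9851


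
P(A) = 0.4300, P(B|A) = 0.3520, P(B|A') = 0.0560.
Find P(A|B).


P(B) = P(B|A)*P(A) + P(B|A')*P(A')
= 0.3520*0.4300 + 0.0560*0.5700
= 0.151360 + 0.031920 = 0.183280
P(A|B) = 0.151360/0.183280 = 0.8258

P(A|B) = 0.8258


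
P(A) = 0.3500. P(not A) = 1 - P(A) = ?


P(not A) = 1 - 0.3500 = 0.6500

P(not A) = 0.6500


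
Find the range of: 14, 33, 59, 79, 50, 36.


Max = 79, Min = 14
Range = 79 - 14 = 65

Range = 65


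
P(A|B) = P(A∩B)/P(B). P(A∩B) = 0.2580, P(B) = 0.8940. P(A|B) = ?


P(A|B) = 0.2580/0.8940 = 0.2886

P(A|B) = 0.2886


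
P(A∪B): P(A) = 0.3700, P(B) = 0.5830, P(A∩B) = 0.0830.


P(A∪B) = 0.3700 + 0.5830 - 0.0830
= 0.9530 - 0.0830
= 0.8700

P(A∪B) = 0.8700


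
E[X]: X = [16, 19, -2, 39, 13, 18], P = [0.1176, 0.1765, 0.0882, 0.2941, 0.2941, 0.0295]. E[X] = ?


E[X] = 16*0.1176 + 19*0.1765 - 2*0.0882 + 39*0.2941 + 13*0.2941 + 18*0.0295
= 1.8816 + 3.3535 - 0.1764 + 11.4699 + 3.8233 + 0.5310
= 20.8829

E[X] = 20.8829


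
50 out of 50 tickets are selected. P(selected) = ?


P = 50/50 = 1.0000

P = 1.0000


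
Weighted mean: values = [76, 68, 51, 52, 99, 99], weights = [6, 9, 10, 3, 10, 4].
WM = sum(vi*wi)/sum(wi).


Numerator = 76*6 + 68*9 + 51*10 + 52*3 + 99*10 + 99*4 = 3120
Denominator = 6 + 9 + 10 + 3 + 10 + 4 = 42
WM = 3120/42 = 74.2857

WM = 74.2857


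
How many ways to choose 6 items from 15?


C(15,6) = 15!/(6! × 9!)
= 1307674368000/(720 × 362880)
= 5005

C(15,6) = 5005


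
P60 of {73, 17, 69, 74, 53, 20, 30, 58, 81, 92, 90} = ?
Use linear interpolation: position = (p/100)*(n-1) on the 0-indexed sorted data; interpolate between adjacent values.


Sorted: 17, 20, 30, 53, 58, 69, 73, 74, 81, 90, 92
n = 11
Index = 60/100 * 10 = 6.0000
Lower = data[6] = 73, Upper = data[7] = 74
P60 = 73 + 0*(1) = 73.0000

P60 = 73.0000


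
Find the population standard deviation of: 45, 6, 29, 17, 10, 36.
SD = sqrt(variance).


Mean = 23.8333
Variance = 196.4722
SD = sqrt(196.4722) = 14.0169

SD = 14.0169


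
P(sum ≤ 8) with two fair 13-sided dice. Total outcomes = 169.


Total outcomes = 13×13 = 169
Favorable (sum ≤ 8): 28
P = 28/169 = 0.1657

P = 0.1657


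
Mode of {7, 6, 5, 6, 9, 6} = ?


Frequencies: 5:1, 6:3, 7:1, 9:1
Max frequency = 3
Mode = 6

Mode = 6


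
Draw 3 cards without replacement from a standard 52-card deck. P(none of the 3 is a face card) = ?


P(no face cards) = (40/52) × (39/51) × (38/50)
= 0.4471

P = 0.4471


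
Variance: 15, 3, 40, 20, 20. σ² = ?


Mean = 19.6000
Squared deviations: 21.1600, 275.5600, 416.1600, 0.1600, 0.1600
Sum = 713.2000
Variance = 713.2000/5 = 142.6400

Variance = 142.6400


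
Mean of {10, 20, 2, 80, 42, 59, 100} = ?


Sum = 10 + 20 + 2 + 80 + 42 + 59 + 100 = 313
n = 7
Mean = 313/7 = 44.7143

Mean = 44.7143


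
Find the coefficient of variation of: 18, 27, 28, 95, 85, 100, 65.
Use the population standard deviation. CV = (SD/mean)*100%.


Mean = 59.7143
SD = 32.4069
CV = (32.4069/59.7143)*100 = 54.2698%

CV = 54.2698%


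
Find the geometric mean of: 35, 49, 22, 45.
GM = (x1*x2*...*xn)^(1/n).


Product = 35 × 49 × 22 × 45 = 1697850
GM = 1697850^(1/4) = 36.0973

GM = 36.0973


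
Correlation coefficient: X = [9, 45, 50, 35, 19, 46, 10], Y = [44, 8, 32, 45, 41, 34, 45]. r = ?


Mean X = 30.5714, Mean Y = 35.5714
SD X = 16.325765, SD Y = 12.269092
Cov = -126.897959
r = -126.897959/(16.325765*12.269092) = -0.6335

r = -0.6335


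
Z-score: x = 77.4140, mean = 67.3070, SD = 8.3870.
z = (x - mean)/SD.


z = (77.4140 - 67.3070)/8.3870
= 10.1070/8.3870
= 1.2051

z = 1.2051


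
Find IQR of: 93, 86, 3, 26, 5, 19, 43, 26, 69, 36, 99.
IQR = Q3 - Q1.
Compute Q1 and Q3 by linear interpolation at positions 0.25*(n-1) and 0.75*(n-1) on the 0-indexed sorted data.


Sorted: 3, 5, 19, 26, 26, 36, 43, 69, 86, 93, 99
Q1 (25th %ile) = 22.5000
Q3 (75th %ile) = 77.5000
IQR = 77.5000 - 22.5000 = 55.0000

IQR = 55.0000


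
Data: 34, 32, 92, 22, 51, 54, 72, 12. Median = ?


Sorted: 12, 22, 32, 34, 51, 54, 72, 92
n = 8 (even)
Middle values: 34 and 51
Median = (34+51)/2 = 42.5000

Median = 42.5000


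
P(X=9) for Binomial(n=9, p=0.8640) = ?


C(9,9) = 1
p^9 = 0.268302
(1-p)^0 = 1.000000
P = 1 * 0.268302 * 1.000000 = 0.2683

P(X=9) = 0.2683


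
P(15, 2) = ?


P(15,2) = 15!/13!
= 1307674368000/6227020800
= 210

P(15,2) = 210


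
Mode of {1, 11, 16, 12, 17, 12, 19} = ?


Frequencies: 1:1, 11:1, 12:2, 16:1, 17:1, 19:1
Max frequency = 2
Mode = 12

Mode = 12


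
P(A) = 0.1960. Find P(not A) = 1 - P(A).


P(not A) = 1 - 0.1960 = 0.8040

P(not A) = 0.8040


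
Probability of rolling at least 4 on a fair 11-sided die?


Favorable outcomes (roll ≥ 4): 8
Total outcomes = 11
P = 8/11 = 0.7273

P = 0.7273


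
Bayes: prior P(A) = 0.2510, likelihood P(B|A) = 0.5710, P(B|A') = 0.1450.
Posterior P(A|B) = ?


P(B) = P(B|A)*P(A) + P(B|A')*P(A')
= 0.5710*0.2510 + 0.1450*0.7490
= 0.143321 + 0.108605 = 0.251926
P(A|B) = 0.143321/0.251926 = 0.5689

P(A|B) = 0.5689


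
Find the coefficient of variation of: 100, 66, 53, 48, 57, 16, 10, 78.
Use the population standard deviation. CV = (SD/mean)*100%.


Mean = 53.5000
SD = 27.9732
CV = (27.9732/53.5000)*100 = 52.2864%

CV = 52.2864%


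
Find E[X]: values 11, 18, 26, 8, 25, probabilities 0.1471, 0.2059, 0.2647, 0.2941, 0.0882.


E[X] = 11*0.1471 + 18*0.2059 + 26*0.2647 + 8*0.2941 + 25*0.0882
= 1.6181 + 3.7062 + 6.8822 + 2.3528 + 2.2050
= 16.7643

E[X] = 16.7643


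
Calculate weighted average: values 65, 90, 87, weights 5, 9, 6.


Numerator = 65*5 + 90*9 + 87*6 = 1657
Denominator = 5 + 9 + 6 = 20
WM = 1657/20 = 82.8500

WM = 82.8500


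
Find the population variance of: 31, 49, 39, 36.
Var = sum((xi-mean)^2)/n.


Mean = 38.7500
Squared deviations: 60.0625, 105.0625, 0.0625, 7.5625
Sum = 172.7500
Variance = 172.7500/4 = 43.1875

Variance = 43.1875


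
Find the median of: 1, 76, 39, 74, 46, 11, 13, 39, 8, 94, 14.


Sorted: 1, 8, 11, 13, 14, 39, 39, 46, 74, 76, 94
n = 11 (odd)
Middle value = 39

Median = 39


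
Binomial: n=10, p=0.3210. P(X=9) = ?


C(10,9) = 10
p^9 = 3.618639e-05
(1-p)^1 = 0.679000
P = 10 * 3.618639e-05 * 0.679000 = 0.0002

P(X=9) = 0.0002


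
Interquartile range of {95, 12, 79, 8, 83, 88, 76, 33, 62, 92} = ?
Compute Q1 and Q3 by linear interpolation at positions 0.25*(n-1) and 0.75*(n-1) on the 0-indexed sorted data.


Sorted: 8, 12, 33, 62, 76, 79, 83, 88, 92, 95
Q1 (25th %ile) = 40.2500
Q3 (75th %ile) = 86.7500
IQR = 86.7500 - 40.2500 = 46.5000

IQR = 46.5000


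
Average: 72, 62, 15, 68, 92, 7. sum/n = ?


Sum = 72 + 62 + 15 + 68 + 92 + 7 = 316
n = 6
Mean = 316/6 = 52.6667

Mean = 52.6667


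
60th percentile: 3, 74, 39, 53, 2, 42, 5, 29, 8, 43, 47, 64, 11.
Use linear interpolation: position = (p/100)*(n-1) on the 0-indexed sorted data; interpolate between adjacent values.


Sorted: 2, 3, 5, 8, 11, 29, 39, 42, 43, 47, 53, 64, 74
n = 13
Index = 60/100 * 12 = 7.2000
Lower = data[7] = 42, Upper = data[8] = 43
P60 = 42 + 0.2000*(1) = 42.2000

P60 = 42.2000


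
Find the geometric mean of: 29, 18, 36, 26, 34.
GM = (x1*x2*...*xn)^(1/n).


Product = 29 × 18 × 36 × 26 × 34 = 16612128
GM = 16612128^(1/5) = 27.8026

GM = 27.8026


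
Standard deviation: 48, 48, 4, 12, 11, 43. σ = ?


Mean = 27.6667
Variance = 357.5556
SD = sqrt(357.5556) = 18.9091

SD = 18.9091


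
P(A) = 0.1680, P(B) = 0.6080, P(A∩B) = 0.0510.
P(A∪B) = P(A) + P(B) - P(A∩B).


P(A∪B) = 0.1680 + 0.6080 - 0.0510
= 0.7760 - 0.0510
= 0.7250

P(A∪B) = 0.7250


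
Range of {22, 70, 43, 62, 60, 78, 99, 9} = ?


Max = 99, Min = 9
Range = 99 - 9 = 90

Range = 90


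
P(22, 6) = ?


P(22,6) = 22!/16!
= 1124000727777607680000/20922789888000
= 53721360

P(22,6) = 53721360


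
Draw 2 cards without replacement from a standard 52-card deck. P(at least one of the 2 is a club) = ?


P(at least one) = 1 - P(none)
P(none) = (39/52) × (38/51) = 0.558824
P(at least one) = 1 - 0.558824 = 0.4412

P = 0.4412


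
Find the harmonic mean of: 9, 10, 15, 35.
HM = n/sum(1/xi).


Sum of reciprocals = 1/9 + 1/10 + 1/15 + 1/35 = 0.306349
HM = 4/0.306349 = 13.0570

HM = 13.0570


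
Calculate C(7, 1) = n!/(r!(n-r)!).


C(7,1) = 7!/(1! × 6!)
= 5040/(1 × 720)
= 7

C(7,1) = 7


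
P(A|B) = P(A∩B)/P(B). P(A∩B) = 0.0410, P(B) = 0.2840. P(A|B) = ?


P(A|B) = 0.0410/0.2840 = 0.1444

P(A|B) = 0.1444


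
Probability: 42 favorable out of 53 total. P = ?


P = 42/53 = 0.7925

P = 0.7925


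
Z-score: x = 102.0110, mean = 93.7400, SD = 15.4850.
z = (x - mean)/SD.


z = (102.0110 - 93.7400)/15.4850
= 8.2710/15.4850
= 0.5341

z = 0.5341


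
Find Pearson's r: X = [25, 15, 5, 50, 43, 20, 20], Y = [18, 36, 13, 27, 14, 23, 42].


Mean X = 25.4286, Mean Y = 24.7143
SD X = 14.627344, SD Y = 10.222025
Cov = -13.163265
r = -13.163265/(14.627344*10.222025) = -0.0880

r = -0.0880


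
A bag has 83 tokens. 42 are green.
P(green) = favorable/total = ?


P = 42/83 = 0.5060

P = 0.5060


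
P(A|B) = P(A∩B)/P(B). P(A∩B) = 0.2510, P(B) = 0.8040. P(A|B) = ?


P(A|B) = 0.2510/0.8040 = 0.3122

P(A|B) = 0.3122


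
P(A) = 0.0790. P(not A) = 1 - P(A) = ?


P(not A) = 1 - 0.0790 = 0.9210

P(not A) = 0.9210


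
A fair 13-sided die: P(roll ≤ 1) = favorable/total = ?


Favorable outcomes (roll ≤ 1): 1
Total outcomes = 13
P = 1/13 = 0.0769

P = 0.0769


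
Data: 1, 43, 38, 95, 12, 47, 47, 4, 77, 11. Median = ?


Sorted: 1, 4, 11, 12, 38, 43, 47, 47, 77, 95
n = 10 (even)
Middle values: 38 and 43
Median = (38+43)/2 = 40.5000

Median = 40.5000


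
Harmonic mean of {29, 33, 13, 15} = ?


Sum of reciprocals = 1/29 + 1/33 + 1/13 + 1/15 = 0.208376
HM = 4/0.208376 = 19.1961

HM = 19.1961


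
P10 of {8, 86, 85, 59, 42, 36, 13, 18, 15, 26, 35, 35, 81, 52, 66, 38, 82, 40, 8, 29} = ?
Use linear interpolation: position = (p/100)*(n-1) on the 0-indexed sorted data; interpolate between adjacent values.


Sorted: 8, 8, 13, 15, 18, 26, 29, 35, 35, 36, 38, 40, 42, 52, 59, 66, 81, 82, 85, 86
n = 20
Index = 10/100 * 19 = 1.9000
Lower = data[1] = 8, Upper = data[2] = 13
P10 = 8 + 0.9000*(5) = 12.5000

P10 = 12.5000


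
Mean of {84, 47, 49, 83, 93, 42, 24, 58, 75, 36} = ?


Sum = 84 + 47 + 49 + 83 + 93 + 42 + 24 + 58 + 75 + 36 = 591
n = 10
Mean = 591/10 = 59.1000

Mean = 59.1000


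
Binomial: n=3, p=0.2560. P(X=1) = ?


C(3,1) = 3
p^1 = 0.256000
(1-p)^2 = 0.553536
P = 3 * 0.256000 * 0.553536 = 0.4251

P(X=1) = 0.4251


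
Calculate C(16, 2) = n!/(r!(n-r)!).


C(16,2) = 16!/(2! × 14!)
= 20922789888000/(2 × 87178291200)
= 120

C(16,2) = 120


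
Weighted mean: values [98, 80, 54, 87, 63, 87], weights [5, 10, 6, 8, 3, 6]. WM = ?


Numerator = 98*5 + 80*10 + 54*6 + 87*8 + 63*3 + 87*6 = 3021
Denominator = 5 + 10 + 6 + 8 + 3 + 6 = 38
WM = 3021/38 = 79.5000

WM = 79.5000


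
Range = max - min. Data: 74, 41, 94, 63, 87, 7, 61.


Max = 94, Min = 7
Range = 94 - 7 = 87

Range = 87


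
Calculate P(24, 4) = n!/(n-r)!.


P(24,4) = 24!/20!
= 620448401733239439360000/2432902008176640000
= 255024

P(24,4) = 255024


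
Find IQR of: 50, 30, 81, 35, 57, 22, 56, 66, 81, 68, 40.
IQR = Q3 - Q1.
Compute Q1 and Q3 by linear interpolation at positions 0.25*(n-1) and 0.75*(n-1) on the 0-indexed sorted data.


Sorted: 22, 30, 35, 40, 50, 56, 57, 66, 68, 81, 81
Q1 (25th %ile) = 37.5000
Q3 (75th %ile) = 67.0000
IQR = 67.0000 - 37.5000 = 29.5000

IQR = 29.5000


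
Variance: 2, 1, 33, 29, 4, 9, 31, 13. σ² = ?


Mean = 15.2500
Squared deviations: 175.5625, 203.0625, 315.0625, 189.0625, 126.5625, 39.0625, 248.0625, 5.0625
Sum = 1301.5000
Variance = 1301.5000/8 = 162.6875

Variance = 162.6875


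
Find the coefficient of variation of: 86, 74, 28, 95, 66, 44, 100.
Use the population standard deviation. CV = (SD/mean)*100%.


Mean = 70.4286
SD = 24.6452
CV = (24.6452/70.4286)*100 = 34.9932%

CV = 34.9932%


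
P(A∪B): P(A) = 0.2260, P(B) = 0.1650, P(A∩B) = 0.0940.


P(A∪B) = 0.2260 + 0.1650 - 0.0940
= 0.3910 - 0.0940
= 0.2970

P(A∪B) = 0.2970


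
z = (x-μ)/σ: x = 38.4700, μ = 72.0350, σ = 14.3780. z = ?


z = (38.4700 - 72.0350)/14.3780
= -33.5650/14.3780
= -2.3345

z = -2.3345


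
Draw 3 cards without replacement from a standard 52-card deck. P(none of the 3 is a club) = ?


P(no clubs) = (39/52) × (38/51) × (37/50)
= 0.4135

P = 0.4135


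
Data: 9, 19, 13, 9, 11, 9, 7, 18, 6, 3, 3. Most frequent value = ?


Frequencies: 3:2, 6:1, 7:1, 9:3, 11:1, 13:1, 18:1, 19:1
Max frequency = 3
Mode = 9

Mode = 9


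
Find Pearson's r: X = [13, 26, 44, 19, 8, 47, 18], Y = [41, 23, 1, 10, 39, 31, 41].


Mean X = 25.0000, Mean Y = 26.5714
SD X = 13.959124, SD Y = 14.792442
Cov = -111.142857
r = -111.142857/(13.959124*14.792442) = -0.5382

r = -0.5382


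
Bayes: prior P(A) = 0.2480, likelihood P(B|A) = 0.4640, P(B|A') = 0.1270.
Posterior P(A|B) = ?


P(B) = P(B|A)*P(A) + P(B|A')*P(A')
= 0.4640*0.2480 + 0.1270*0.7520
= 0.115072 + 0.095504 = 0.210576
P(A|B) = 0.115072/0.210576 = 0.5465

P(A|B) = 0.5465


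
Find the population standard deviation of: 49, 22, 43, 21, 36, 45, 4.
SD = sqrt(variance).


Mean = 31.4286
Variance = 228.2449
SD = sqrt(228.2449) = 15.1078

SD = 15.1078


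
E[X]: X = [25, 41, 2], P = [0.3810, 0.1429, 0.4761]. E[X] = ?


E[X] = 25*0.3810 + 41*0.1429 + 2*0.4761
= 9.5250 + 5.8589 + 0.9522
= 16.3361

E[X] = 16.3361


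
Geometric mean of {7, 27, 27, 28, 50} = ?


Product = 7 × 27 × 27 × 28 × 50 = 7144200
GM = 7144200^(1/5) = 23.4850

GM = 23.4850


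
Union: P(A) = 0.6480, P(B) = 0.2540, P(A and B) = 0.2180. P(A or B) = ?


P(A∪B) = 0.6480 + 0.2540 - 0.2180
= 0.9020 - 0.2180
= 0.6840

P(A∪B) = 0.6840


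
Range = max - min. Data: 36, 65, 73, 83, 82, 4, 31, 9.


Max = 83, Min = 4
Range = 83 - 4 = 79

Range = 79


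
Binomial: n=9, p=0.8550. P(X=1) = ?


C(9,1) = 9
p^1 = 0.855000
(1-p)^8 = 1.954088e-07
P = 9 * 0.855000 * 1.954088e-07 = 1.5037e-06

P(X=1) = 1.5037e-06


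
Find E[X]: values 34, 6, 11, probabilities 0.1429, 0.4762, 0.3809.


E[X] = 34*0.1429 + 6*0.4762 + 11*0.3809
= 4.8586 + 2.8572 + 4.1899
= 11.9057

E[X] = 11.9057


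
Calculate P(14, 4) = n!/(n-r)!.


P(14,4) = 14!/10!
= 87178291200/3628800
= 24024

P(14,4) = 24024


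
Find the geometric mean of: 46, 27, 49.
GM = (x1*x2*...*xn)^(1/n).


Product = 46 × 27 × 49 = 60858
GM = 60858^(1/3) = 39.3344

GM = 39.3344


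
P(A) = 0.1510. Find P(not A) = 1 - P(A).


P(not A) = 1 - 0.1510 = 0.8490

P(not A) = 0.8490


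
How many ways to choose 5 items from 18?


C(18,5) = 18!/(5! × 13!)
= 6402373705728000/(120 × 6227020800)
= 8568

C(18,5) = 8568


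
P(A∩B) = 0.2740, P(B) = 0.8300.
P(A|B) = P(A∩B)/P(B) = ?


P(A|B) = 0.2740/0.8300 = 0.3301

P(A|B) = 0.3301


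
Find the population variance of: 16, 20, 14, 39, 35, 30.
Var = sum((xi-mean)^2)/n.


Mean = 25.6667
Squared deviations: 93.4444, 32.1111, 136.1111, 177.7778, 87.1111, 18.7778
Sum = 545.3333
Variance = 545.3333/6 = 90.8889

Variance = 90.8889


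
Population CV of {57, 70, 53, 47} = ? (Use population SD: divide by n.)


Mean = 56.7500
SD = 8.4373
CV = (8.4373/56.7500)*100 = 14.8674%

CV = 14.8674%


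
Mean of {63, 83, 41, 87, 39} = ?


Sum = 63 + 83 + 41 + 87 + 39 = 313
n = 5
Mean = 313/5 = 62.6000

Mean = 62.6000


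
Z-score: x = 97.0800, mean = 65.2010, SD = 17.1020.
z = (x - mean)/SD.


z = (97.0800 - 65.2010)/17.1020
= 31.8790/17.1020
= 1.8641

z = 1.8641


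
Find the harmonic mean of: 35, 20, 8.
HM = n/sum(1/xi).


Sum of reciprocals = 1/35 + 1/20 + 1/8 = 0.203571
HM = 3/0.203571 = 14.7368

HM = 14.7368


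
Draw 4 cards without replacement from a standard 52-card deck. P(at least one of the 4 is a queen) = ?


P(at least one) = 1 - P(none)
P(none) = (48/52) × (47/51) × (46/50) × (45/49) = 0.718737
P(at least one) = 1 - 0.718737 = 0.2813

P = 0.2813


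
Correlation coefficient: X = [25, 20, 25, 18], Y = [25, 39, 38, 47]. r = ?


Mean X = 22.0000, Mean Y = 37.2500
SD X = 3.082207, SD Y = 7.885905
Cov = -19.250000
r = -19.250000/(3.082207*7.885905) = -0.7920

r = -0.7920


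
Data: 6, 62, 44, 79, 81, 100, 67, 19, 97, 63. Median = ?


Sorted: 6, 19, 44, 62, 63, 67, 79, 81, 97, 100
n = 10 (even)
Middle values: 63 and 67
Median = (63+67)/2 = 65.0000

Median = 65.0000


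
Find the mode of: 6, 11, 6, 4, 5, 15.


Frequencies: 4:1, 5:1, 6:2, 11:1, 15:1
Max frequency = 2
Mode = 6

Mode = 6


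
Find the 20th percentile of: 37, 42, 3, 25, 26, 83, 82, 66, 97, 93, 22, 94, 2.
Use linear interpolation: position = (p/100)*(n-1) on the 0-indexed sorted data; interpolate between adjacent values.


Sorted: 2, 3, 22, 25, 26, 37, 42, 66, 82, 83, 93, 94, 97
n = 13
Index = 20/100 * 12 = 2.4000
Lower = data[2] = 22, Upper = data[3] = 25
P20 = 22 + 0.4000*(3) = 23.2000

P20 = 23.2000


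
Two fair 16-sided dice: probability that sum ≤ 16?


Total outcomes = 16×16 = 256
Favorable (sum ≤ 16): 120
P = 120/256 = 0.4688

P = 0.4688


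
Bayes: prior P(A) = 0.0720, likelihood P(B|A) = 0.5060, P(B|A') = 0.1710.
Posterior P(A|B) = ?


P(B) = P(B|A)*P(A) + P(B|A')*P(A')
= 0.5060*0.0720 + 0.1710*0.9280
= 0.036432 + 0.158688 = 0.195120
P(A|B) = 0.036432/0.195120 = 0.1867

P(A|B) = 0.1867


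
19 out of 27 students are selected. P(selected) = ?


P = 19/27 = 0.7037

P = 0.7037


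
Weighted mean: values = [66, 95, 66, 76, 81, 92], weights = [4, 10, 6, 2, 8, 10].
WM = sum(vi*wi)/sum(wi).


Numerator = 66*4 + 95*10 + 66*6 + 76*2 + 81*8 + 92*10 = 3330
Denominator = 4 + 10 + 6 + 2 + 8 + 10 = 40
WM = 3330/40 = 83.2500

WM = 83.2500


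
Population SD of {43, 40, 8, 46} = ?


Mean = 34.2500
Variance = 234.1875
SD = sqrt(234.1875) = 15.3032

SD = 15.3032


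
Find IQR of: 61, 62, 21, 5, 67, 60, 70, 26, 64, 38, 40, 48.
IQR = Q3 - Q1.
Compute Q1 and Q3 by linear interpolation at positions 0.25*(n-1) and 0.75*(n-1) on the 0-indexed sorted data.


Sorted: 5, 21, 26, 38, 40, 48, 60, 61, 62, 64, 67, 70
Q1 (25th %ile) = 35.0000
Q3 (75th %ile) = 62.5000
IQR = 62.5000 - 35.0000 = 27.5000

IQR = 27.5000


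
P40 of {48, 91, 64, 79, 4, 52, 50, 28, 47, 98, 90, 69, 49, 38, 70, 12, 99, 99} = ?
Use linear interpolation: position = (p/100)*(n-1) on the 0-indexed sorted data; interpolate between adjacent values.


Sorted: 4, 12, 28, 38, 47, 48, 49, 50, 52, 64, 69, 70, 79, 90, 91, 98, 99, 99
n = 18
Index = 40/100 * 17 = 6.8000
Lower = data[6] = 49, Upper = data[7] = 50
P40 = 49 + 0.8000*(1) = 49.8000

P40 = 49.8000


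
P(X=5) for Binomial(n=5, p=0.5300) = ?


C(5,5) = 1
p^5 = 0.041820
(1-p)^0 = 1.000000
P = 1 * 0.041820 * 1.000000 = 0.0418

P(X=5) = 0.0418


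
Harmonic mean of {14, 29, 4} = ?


Sum of reciprocals = 1/14 + 1/29 + 1/4 = 0.355911
HM = 3/0.355911 = 8.4291

HM = 8.4291


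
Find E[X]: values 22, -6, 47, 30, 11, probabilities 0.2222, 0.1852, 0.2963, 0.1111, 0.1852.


E[X] = 22*0.2222 - 6*0.1852 + 47*0.2963 + 30*0.1111 + 11*0.1852
= 4.8884 - 1.1112 + 13.9261 + 3.3330 + 2.0372
= 23.0735

E[X] = 23.0735


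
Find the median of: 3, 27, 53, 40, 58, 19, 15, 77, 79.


Sorted: 3, 15, 19, 27, 40, 53, 58, 77, 79
n = 9 (odd)
Middle value = 40

Median = 40


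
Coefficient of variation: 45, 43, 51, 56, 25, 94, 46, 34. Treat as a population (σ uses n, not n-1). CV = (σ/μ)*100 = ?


Mean = 49.2500
SD = 19.1687
CV = (19.1687/49.2500)*100 = 38.9211%

CV = 38.9211%


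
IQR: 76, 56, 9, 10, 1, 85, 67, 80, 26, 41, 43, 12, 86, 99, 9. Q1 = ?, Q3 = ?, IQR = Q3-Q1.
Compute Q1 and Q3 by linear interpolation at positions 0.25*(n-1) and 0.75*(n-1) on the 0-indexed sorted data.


Sorted: 1, 9, 9, 10, 12, 26, 41, 43, 56, 67, 76, 80, 85, 86, 99
Q1 (25th %ile) = 11.0000
Q3 (75th %ile) = 78.0000
IQR = 78.0000 - 11.0000 = 67.0000

IQR = 67.0000


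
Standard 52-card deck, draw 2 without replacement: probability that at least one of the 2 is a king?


P(at least one) = 1 - P(none)
P(none) = (48/52) × (47/51) = 0.850679
P(at least one) = 1 - 0.850679 = 0.1493

P = 0.1493


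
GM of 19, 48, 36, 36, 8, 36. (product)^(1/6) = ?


Product = 19 × 48 × 36 × 36 × 8 × 36 = 340402176
GM = 340402176^(1/6) = 26.4240

GM = 26.4240


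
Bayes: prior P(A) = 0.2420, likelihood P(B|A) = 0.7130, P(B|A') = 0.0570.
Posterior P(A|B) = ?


P(B) = P(B|A)*P(A) + P(B|A')*P(A')
= 0.7130*0.2420 + 0.0570*0.7580
= 0.172546 + 0.043206 = 0.215752
P(A|B) = 0.172546/0.215752 = 0.7997

P(A|B) = 0.7997


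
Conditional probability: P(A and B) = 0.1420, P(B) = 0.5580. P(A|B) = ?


P(A|B) = 0.1420/0.5580 = 0.2545

P(A|B) = 0.2545


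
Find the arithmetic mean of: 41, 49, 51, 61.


Sum = 41 + 49 + 51 + 61 = 202
n = 4
Mean = 202/4 = 50.5000

Mean = 50.5000


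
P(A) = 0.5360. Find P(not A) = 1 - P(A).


P(not A) = 1 - 0.5360 = 0.4640

P(not A) = 0.4640


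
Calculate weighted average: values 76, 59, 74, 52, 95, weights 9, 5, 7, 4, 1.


Numerator = 76*9 + 59*5 + 74*7 + 52*4 + 95*1 = 1800
Denominator = 9 + 5 + 7 + 4 + 1 = 26
WM = 1800/26 = 69.2308

WM = 69.2308


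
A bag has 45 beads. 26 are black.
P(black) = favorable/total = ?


P = 26/45 = 0.5778

P = 0.5778


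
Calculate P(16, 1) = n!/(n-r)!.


P(16,1) = 16!/15!
= 20922789888000/1307674368000
= 16

P(16,1) = 16


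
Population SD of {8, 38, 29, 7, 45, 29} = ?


Mean = 26.0000
Variance = 201.3333
SD = sqrt(201.3333) = 14.1892

SD = 14.1892


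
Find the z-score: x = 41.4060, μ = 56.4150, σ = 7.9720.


z = (41.4060 - 56.4150)/7.9720
= -15.0090/7.9720
= -1.8827

z = -1.8827


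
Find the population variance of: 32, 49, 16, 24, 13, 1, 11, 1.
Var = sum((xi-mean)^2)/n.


Mean = 18.3750
Squared deviations: 185.6406, 937.8906, 5.6406, 31.6406, 28.8906, 301.8906, 54.3906, 301.8906
Sum = 1847.8750
Variance = 1847.8750/8 = 230.9844

Variance = 230.9844


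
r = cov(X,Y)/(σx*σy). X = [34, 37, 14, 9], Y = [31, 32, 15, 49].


Mean X = 23.5000, Mean Y = 31.7500
SD X = 12.175796, SD Y = 12.028612
Cov = -23.875000
r = -23.875000/(12.175796*12.028612) = -0.1630

r = -0.1630


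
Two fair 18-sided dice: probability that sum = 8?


Total outcomes = 18×18 = 324
Favorable (sum = 8): 7
P = 7/324 = 0.0216

P = 0.0216


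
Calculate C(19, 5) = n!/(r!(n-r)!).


C(19,5) = 19!/(5! × 14!)
= 121645100408832000/(120 × 87178291200)
= 11628

C(19,5) = 11628


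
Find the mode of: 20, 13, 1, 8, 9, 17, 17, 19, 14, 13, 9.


Frequencies: 1:1, 8:1, 9:2, 13:2, 14:1, 17:2, 19:1, 20:1
Max frequency = 2
Mode = 9, 13, 17

Mode = 9, 13, 17


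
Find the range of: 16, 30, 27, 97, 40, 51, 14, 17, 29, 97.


Max = 97, Min = 14
Range = 97 - 14 = 83

Range = 83


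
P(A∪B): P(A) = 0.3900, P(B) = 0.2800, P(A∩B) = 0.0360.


P(A∪B) = 0.3900 + 0.2800 - 0.0360
= 0.6700 - 0.0360
= 0.6340

P(A∪B) = 0.6340


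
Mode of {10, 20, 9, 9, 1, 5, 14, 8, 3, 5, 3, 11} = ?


Frequencies: 1:1, 3:2, 5:2, 8:1, 9:2, 10:1, 11:1, 14:1, 20:1
Max frequency = 2
Mode = 3, 5, 9

Mode = 3, 5, 9


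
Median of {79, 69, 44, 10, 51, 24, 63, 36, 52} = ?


Sorted: 10, 24, 36, 44, 51, 52, 63, 69, 79
n = 9 (odd)
Middle value = 51

Median = 51


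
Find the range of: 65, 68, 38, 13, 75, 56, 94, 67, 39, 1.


Max = 94, Min = 1
Range = 94 - 1 = 93

Range = 93


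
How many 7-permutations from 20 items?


P(20,7) = 20!/13!
= 2432902008176640000/6227020800
= 390700800

P(20,7) = 390700800


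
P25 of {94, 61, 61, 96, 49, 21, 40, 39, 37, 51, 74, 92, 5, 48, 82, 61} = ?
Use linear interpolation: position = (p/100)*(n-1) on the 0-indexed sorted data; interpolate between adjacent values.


Sorted: 5, 21, 37, 39, 40, 48, 49, 51, 61, 61, 61, 74, 82, 92, 94, 96
n = 16
Index = 25/100 * 15 = 3.7500
Lower = data[3] = 39, Upper = data[4] = 40
P25 = 39 + 0.7500*(1) = 39.7500

P25 = 39.7500


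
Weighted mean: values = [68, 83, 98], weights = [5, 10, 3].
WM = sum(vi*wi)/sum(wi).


Numerator = 68*5 + 83*10 + 98*3 = 1464
Denominator = 5 + 10 + 3 = 18
WM = 1464/18 = 81.3333

WM = 81.3333


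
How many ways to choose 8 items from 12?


C(12,8) = 12!/(8! × 4!)
= 479001600/(40320 × 24)
= 495

C(12,8) = 495


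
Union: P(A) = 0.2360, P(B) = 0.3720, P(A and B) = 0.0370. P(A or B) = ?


P(A∪B) = 0.2360 + 0.3720 - 0.0370
= 0.6080 - 0.0370
= 0.5710

P(A∪B) = 0.5710


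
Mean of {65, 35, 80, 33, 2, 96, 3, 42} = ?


Sum = 65 + 35 + 80 + 33 + 2 + 96 + 3 + 42 = 356
n = 8
Mean = 356/8 = 44.5000

Mean = 44.5000


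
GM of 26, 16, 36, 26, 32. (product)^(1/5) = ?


Product = 26 × 16 × 36 × 26 × 32 = 12460032
GM = 12460032^(1/5) = 26.2485

GM = 26.2485


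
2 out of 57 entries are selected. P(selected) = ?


P = 2/57 = 0.0351

P = 0.0351


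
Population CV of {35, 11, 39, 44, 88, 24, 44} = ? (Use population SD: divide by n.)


Mean = 40.7143
SD = 22.2178
CV = (22.2178/40.7143)*100 = 54.5701%

CV = 54.5701%


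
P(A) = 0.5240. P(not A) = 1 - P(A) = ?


P(not A) = 1 - 0.5240 = 0.4760

P(not A) = 0.4760


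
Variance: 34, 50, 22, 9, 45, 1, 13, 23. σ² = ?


Mean = 24.6250
Squared deviations: 87.8906, 643.8906, 6.8906, 244.1406, 415.1406, 558.1406, 135.1406, 2.6406
Sum = 2093.8750
Variance = 2093.8750/8 = 261.7344

Variance = 261.7344


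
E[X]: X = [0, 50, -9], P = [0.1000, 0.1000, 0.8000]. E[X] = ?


E[X] = 0*0.1000 + 50*0.1000 - 9*0.8000
= 0 + 5.0000 - 7.2000
= -2.2000

E[X] = -2.2000


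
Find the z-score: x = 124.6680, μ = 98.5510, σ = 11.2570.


z = (124.6680 - 98.5510)/11.2570
= 26.1170/11.2570
= 2.3201

z = 2.3201


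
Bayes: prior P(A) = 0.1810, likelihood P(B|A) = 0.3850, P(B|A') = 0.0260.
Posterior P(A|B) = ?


P(B) = P(B|A)*P(A) + P(B|A')*P(A')
= 0.3850*0.1810 + 0.0260*0.8190
= 0.069685 + 0.021294 = 0.090979
P(A|B) = 0.069685/0.090979 = 0.7659

P(A|B) = 0.7659


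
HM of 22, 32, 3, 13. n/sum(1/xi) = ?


Sum of reciprocals = 1/22 + 1/32 + 1/3 + 1/13 = 0.486961
HM = 4/0.486961 = 8.2142

HM = 8.2142


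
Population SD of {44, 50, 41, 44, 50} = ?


Mean = 45.8000
Variance = 12.9600
SD = sqrt(12.9600) = 3.6000

SD = 3.6000


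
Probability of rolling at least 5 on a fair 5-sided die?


Favorable outcomes (roll ≥ 5): 1
Total outcomes = 5
P = 1/5 = 0.2000

P = 0.2000


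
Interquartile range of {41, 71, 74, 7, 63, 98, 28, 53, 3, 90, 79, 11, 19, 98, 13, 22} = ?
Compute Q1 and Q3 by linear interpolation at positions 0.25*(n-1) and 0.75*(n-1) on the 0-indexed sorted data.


Sorted: 3, 7, 11, 13, 19, 22, 28, 41, 53, 63, 71, 74, 79, 90, 98, 98
Q1 (25th %ile) = 17.5000
Q3 (75th %ile) = 75.2500
IQR = 75.2500 - 17.5000 = 57.7500

IQR = 57.7500


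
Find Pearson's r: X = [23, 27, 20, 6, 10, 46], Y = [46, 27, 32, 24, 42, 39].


Mean X = 22.0000, Mean Y = 35.0000
SD X = 12.948616, SD Y = 7.958224
Cov = 27.500000
r = 27.500000/(12.948616*7.958224) = 0.2669

r = 0.2669


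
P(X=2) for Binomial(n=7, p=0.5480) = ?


C(7,2) = 21
p^2 = 0.300304
(1-p)^5 = 0.018867
P = 21 * 0.300304 * 0.018867 = 0.1190

P(X=2) = 0.1190


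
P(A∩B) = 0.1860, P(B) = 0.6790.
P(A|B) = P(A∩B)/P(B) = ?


P(A|B) = 0.1860/0.6790 = 0.2739

P(A|B) = 0.2739


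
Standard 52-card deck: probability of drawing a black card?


26 black cards in 52 cards
P = 26/52 = 0.5000

P = 0.5000


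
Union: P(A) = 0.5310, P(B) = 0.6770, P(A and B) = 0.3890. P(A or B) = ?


P(A∪B) = 0.5310 + 0.6770 - 0.3890
= 1.2080 - 0.3890
= 0.8190

P(A∪B) = 0.8190


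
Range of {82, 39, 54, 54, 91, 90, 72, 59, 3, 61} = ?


Max = 91, Min = 3
Range = 91 - 3 = 88

Range = 88


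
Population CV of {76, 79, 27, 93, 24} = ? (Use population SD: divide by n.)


Mean = 59.8000
SD = 28.6035
CV = (28.6035/59.8000)*100 = 47.8319%

CV = 47.8319%


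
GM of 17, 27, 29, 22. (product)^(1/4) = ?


Product = 17 × 27 × 29 × 22 = 292842
GM = 292842^(1/4) = 23.2626

GM = 23.2626


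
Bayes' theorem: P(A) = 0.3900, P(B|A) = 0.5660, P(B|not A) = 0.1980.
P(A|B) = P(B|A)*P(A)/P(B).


P(B) = P(B|A)*P(A) + P(B|A')*P(A')
= 0.5660*0.3900 + 0.1980*0.6100
= 0.220740 + 0.120780 = 0.341520
P(A|B) = 0.220740/0.341520 = 0.6463

P(A|B) = 0.6463


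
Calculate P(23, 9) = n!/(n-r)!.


P(23,9) = 23!/14!
= 25852016738884976640000/87178291200
= 296541907200

P(23,9) = 296541907200


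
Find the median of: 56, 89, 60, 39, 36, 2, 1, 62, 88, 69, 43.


Sorted: 1, 2, 36, 39, 43, 56, 60, 62, 69, 88, 89
n = 11 (odd)
Middle value = 56

Median = 56


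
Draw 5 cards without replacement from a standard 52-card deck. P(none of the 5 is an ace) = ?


P(no aces) = (48/52) × (47/51) × (46/50) × (45/49) × (44/48)
= 0.6588

P = 0.6588


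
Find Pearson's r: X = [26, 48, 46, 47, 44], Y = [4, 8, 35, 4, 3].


Mean X = 42.2000, Mean Y = 10.8000
SD X = 8.207314, SD Y = 12.221293
Cov = 27.840000
r = 27.840000/(8.207314*12.221293) = 0.2776

r = 0.2776


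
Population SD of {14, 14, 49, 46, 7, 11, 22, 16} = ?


Mean = 22.3750
Variance = 226.7344
SD = sqrt(226.7344) = 15.0577

SD = 15.0577


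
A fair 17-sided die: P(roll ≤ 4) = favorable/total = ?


Favorable outcomes (roll ≤ 4): 4
Total outcomes = 17
P = 4/17 = 0.2353

P = 0.2353


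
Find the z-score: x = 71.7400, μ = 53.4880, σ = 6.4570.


z = (71.7400 - 53.4880)/6.4570
= 18.2520/6.4570
= 2.8267

z = 2.8267


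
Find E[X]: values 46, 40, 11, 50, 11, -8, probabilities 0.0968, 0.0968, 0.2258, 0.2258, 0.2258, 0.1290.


E[X] = 46*0.0968 + 40*0.0968 + 11*0.2258 + 50*0.2258 + 11*0.2258 - 8*0.1290
= 4.4528 + 3.8720 + 2.4838 + 11.2900 + 2.4838 - 1.0320
= 23.5504

E[X] = 23.5504
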